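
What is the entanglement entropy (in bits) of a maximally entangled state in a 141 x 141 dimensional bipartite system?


For a maximally entangled state in d x d:
S = log2(d) = log2(141)
= 7.1396

7.1396


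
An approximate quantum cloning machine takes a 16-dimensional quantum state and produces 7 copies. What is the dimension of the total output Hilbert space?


Output space = H^(tensor 7) where dim(H) = 16
dim = 16^7
= 256 (after 2 factors)
= 4096 (after 3 factors)
= 65536 (after 4 factors)
= 1048576 (after 5 factors)
= 16777216 (after 6 factors)
= 268435456 (after 7 factors)
= 268435456

268435456


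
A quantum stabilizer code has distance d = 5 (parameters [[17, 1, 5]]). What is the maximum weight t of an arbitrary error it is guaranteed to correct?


Code parameters: [[17, 1, 5]], distance d = 5.
Number of correctable errors = floor((d-1)/2)
= floor((5 - 1)/2)
= floor(4/2)
= 2

2


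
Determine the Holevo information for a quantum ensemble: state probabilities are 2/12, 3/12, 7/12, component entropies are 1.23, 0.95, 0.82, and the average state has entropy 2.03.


chi = S(rho) - sum_i p_i * S(rho_i)
Weighted entropy = 2/12 * 1.23 + 3/12 * 0.95 + 7/12 * 0.82
= 0.9208
chi = 2.03 - 0.9208
= 1.1092

1.1092


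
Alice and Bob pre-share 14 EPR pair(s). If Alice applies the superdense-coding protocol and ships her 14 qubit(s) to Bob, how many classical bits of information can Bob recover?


Superdense coding allows 2 classical bits per shared entangled pair.
14 pair(s) -> 2 * 14 = 28 classical bits

28


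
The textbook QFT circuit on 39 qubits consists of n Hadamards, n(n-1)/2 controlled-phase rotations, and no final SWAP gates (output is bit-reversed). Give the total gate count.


Hadamard gates: 39
Controlled rotations: n*(n-1)/2 = 39*38/2 = 741
SWAP gates: 0 (omitted)
Total = 39 + 741
= 780

780


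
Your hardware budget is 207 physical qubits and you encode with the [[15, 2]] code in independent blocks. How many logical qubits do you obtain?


Each code block uses 15 physical qubits for 2 logical qubit(s).
Number of complete blocks = floor(207 / 15) = 13
Logical qubits = 13 * 2
= 26

26


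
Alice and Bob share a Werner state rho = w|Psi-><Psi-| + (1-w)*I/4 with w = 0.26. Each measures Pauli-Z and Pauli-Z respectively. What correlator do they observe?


|Psi-> = (|01> - |10>)/sqrt(2)
For the pure Bell state, <Z_A Z_B> = -1 (Bell-state Pauli correlator).
The maximally-mixed part I/4 has tr(I/4 * P tensor P) = 0 for any traceless Pauli P.
So <Z_A Z_B>_rho = w * (-1) + (1 - w) * 0
= 0.26 * (-1)
= -0.2600

-0.2600


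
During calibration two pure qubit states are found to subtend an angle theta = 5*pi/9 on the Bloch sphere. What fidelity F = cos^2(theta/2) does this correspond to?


For states separated by angle theta on Bloch sphere:
F = cos^2(theta/2)
theta = 5*pi/9 = 1.7453
theta/2 = 0.8727
cos(theta/2) = 0.6428
F = 0.4132

0.4132


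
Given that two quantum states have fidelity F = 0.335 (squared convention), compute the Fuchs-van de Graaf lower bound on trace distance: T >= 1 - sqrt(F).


Fuchs-van de Graaf (squared-fidelity convention): 1 - sqrt(F) <= T <= sqrt(1 - F).
Lower bound: T >= 1 - sqrt(F)
sqrt(F) = sqrt(0.335) = 0.5788
T >= 1 - 0.5788
T >= 0.4212

0.4212


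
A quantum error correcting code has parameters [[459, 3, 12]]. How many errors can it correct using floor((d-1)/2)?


Code parameters: [[459, 3, 12]], distance d = 12.
Number of correctable errors = floor((d-1)/2)
= floor((12 - 1)/2)
= floor(11/2)
= 5

5


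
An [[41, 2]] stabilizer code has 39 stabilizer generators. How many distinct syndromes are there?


Each stabilizer generator gives a binary (+1 or -1) measurement outcome.
With 39 independent generators:
Total syndromes = 2^39
= 549755813888

549755813888


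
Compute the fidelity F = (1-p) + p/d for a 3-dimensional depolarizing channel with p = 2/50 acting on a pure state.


F = (1-p) + p/d
= (1 - 0.0400) + 0.0400/3
= 0.9600 + 0.0133
= 0.9733

0.9733


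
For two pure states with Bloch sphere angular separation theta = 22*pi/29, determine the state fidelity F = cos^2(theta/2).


For states separated by angle theta on Bloch sphere:
F = cos^2(theta/2)
theta = 22*pi/29 = 2.3833
theta/2 = 1.1916
cos(theta/2) = 0.3701
F = 0.1370

0.1370


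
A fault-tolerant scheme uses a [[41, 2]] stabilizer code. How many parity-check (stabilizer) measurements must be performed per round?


For an [[n,k]] stabilizer code:
Number of stabilizer generators = n - k
= 41 - 2
= 39

39


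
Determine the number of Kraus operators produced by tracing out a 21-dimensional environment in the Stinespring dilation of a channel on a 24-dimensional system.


Tracing out the environment in an orthonormal basis {|i>_E} gives Kraus operators K_i = <i|_E U |0>_E.
Number of Kraus operators = dim(H_env) = d_env
= 21

21


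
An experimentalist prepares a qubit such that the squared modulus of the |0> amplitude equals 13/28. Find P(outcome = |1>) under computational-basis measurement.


|alpha|^2 = 13/28 = 0.4643
|beta|^2 = 1 - 13/28 = 15/28 = 0.5357
P(|1>) = |beta|^2 = 0.5357

0.5357


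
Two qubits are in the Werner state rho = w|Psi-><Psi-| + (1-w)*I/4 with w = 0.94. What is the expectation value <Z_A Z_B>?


|Psi-> = (|01> - |10>)/sqrt(2)
For the pure Bell state, <Z_A Z_B> = -1 (Bell-state Pauli correlator).
The maximally-mixed part I/4 has tr(I/4 * P tensor P) = 0 for any traceless Pauli P.
So <Z_A Z_B>_rho = w * (-1) + (1 - w) * 0
= 0.94 * (-1)
= -0.9400

-0.9400


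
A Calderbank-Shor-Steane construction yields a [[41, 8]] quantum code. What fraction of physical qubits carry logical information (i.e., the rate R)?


Code rate R = k/n
= 8/41
= 0.1951

0.1951


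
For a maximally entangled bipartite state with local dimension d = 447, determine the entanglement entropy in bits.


For a maximally entangled state in d x d:
S = log2(d) = log2(447)
= 8.8041

8.8041


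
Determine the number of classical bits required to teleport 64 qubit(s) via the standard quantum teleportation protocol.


Quantum teleportation requires 2 classical bits per qubit teleported.
64 qubit(s) -> 2 * 64 = 128 classical bits

128


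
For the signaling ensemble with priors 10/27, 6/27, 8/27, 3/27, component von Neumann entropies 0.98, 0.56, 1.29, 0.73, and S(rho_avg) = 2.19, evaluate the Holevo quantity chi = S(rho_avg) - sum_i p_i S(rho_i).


chi = S(rho) - sum_i p_i * S(rho_i)
Weighted entropy = 10/27 * 0.98 + 6/27 * 0.56 + 8/27 * 1.29 + 3/27 * 0.73
= 0.9507
chi = 2.19 - 0.9507
= 1.2393

1.2393


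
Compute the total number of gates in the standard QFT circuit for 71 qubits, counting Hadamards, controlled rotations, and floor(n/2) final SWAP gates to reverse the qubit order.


Hadamard gates: 71
Controlled rotations: n*(n-1)/2 = 71*70/2 = 2485
SWAP gates: floor(n/2) = floor(71/2) = 35
Total = 71 + 2485 + 35
= 2591

2591


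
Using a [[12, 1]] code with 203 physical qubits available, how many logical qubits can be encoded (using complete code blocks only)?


Each code block uses 12 physical qubits for 1 logical qubit(s).
Number of complete blocks = floor(203 / 12) = 16
Logical qubits = 16 * 1
= 16

16


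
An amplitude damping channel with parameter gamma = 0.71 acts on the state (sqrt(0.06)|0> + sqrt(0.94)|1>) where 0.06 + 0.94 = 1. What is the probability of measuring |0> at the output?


For amplitude damping with parameter gamma on state sqrt(a)|0> + sqrt(b)|1>:
alpha^2 = 0.06, beta^2 = 0.94
P(|0>) = alpha^2 + gamma * beta^2
= 0.06 + 0.71 * 0.94
= 0.06 + 0.6674
= 0.7274

0.7274


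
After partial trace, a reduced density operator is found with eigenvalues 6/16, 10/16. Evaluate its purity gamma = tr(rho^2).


tr(rho^2) = sum of eigenvalues squared
= (6/16)^2 + (10/16)^2
= (36 + 100) / 256
= 136/256
= 0.5312

0.5312


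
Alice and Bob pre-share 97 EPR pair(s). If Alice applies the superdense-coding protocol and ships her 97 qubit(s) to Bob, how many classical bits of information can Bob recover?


Superdense coding allows 2 classical bits per shared entangled pair.
97 pair(s) -> 2 * 97 = 194 classical bits

194


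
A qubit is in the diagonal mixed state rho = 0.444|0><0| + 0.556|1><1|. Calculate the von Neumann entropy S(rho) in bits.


S = -p*log2(p) - (1-p)*log2(1-p)
p = 0.4440, 1-p = 0.5560
= -0.4440 * log2(0.4440) - 0.5560 * log2(0.5560)
= -(-0.5201) - (-0.4708)
= 0.9909

0.9909


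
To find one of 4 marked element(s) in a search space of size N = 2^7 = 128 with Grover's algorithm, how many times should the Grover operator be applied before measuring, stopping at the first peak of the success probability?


After j Grover iterations the success probability is P(j) = sin^2((2j+1)*theta), where sin(theta) = sqrt(k/N).
N = 2^7 = 128, k = 4
sin(theta) = sqrt(k/N) = 0.1767766953
theta = arcsin(sqrt(k/N)) = 0.1777106008 rad
P(j) reaches its first maximum when (2j+1)*theta is as close as possible to pi/2, i.e. j = round(pi/(4*theta) - 1/2).
pi/(4*theta) - 1/2 = 3.9195
(For comparison, the common estimate pi/4 * sqrt(N/k) = 4.4429; the exact maximiser is used here.)
Optimal iterations = 4

4


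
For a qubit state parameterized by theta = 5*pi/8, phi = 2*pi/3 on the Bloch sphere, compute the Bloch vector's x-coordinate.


theta = 1.9635, phi = 2.0944
r_x = sin(theta)*cos(phi) = 0.9239 * -0.5000
r_x = -0.4619

-0.4619


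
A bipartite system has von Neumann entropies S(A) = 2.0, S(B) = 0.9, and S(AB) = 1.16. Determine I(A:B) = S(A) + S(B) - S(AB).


I(A:B) = S(A) + S(B) - S(AB)
= 2.0 + 0.9 - 1.16
= 1.7400

1.7400


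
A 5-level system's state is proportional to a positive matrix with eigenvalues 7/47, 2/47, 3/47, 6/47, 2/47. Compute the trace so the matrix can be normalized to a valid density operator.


tr(M) = sum of eigenvalues
= 7/47 + 2/47 + 3/47 + 6/47 + 2/47
= 20/47
= 0.4255

0.4255


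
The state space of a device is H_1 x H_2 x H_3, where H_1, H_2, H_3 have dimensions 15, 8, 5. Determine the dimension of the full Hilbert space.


dim(H_1 x H_2 x H_3) = 15 * 8 * 5
= 120 * 5
= 600

600


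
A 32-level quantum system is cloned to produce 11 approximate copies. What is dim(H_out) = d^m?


Output space = H^(tensor 11) where dim(H) = 32
dim = 32^11
= 1024 (after 2 factors)
= 32768 (after 3 factors)
= 1048576 (after 4 factors)
= 33554432 (after 5 factors)
= 1073741824 (after 6 factors)
= 34359738368 (after 7 factors)
= 1099511627776 (after 8 factors)
= 35184372088832 (after 9 factors)
= 1125899906842624 (after 10 factors)
= 36028797018963968 (after 11 factors)
= 36028797018963968

36028797018963968


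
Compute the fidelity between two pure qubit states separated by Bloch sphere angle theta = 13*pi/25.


For states separated by angle theta on Bloch sphere:
F = cos^2(theta/2)
theta = 13*pi/25 = 1.6336
theta/2 = 0.8168
cos(theta/2) = 0.6845
F = 0.4686

0.4686


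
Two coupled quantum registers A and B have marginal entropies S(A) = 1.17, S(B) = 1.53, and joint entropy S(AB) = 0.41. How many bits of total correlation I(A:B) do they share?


I(A:B) = S(A) + S(B) - S(AB)
= 1.17 + 1.53 - 0.41
= 2.2900

2.2900


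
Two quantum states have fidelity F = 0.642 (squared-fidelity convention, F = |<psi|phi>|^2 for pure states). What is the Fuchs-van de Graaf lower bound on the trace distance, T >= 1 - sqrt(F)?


Fuchs-van de Graaf (squared-fidelity convention): 1 - sqrt(F) <= T <= sqrt(1 - F).
Lower bound: T >= 1 - sqrt(F)
sqrt(F) = sqrt(0.642) = 0.8012
T >= 1 - 0.8012
T >= 0.1988

0.1988


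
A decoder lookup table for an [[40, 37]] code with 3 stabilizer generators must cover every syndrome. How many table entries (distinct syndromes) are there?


Each stabilizer generator gives a binary (+1 or -1) measurement outcome.
With 3 independent generators:
Total syndromes = 2^3
= 8

8


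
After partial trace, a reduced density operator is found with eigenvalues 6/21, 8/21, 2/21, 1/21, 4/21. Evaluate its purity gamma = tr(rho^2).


tr(rho^2) = sum of eigenvalues squared
= (6/21)^2 + (8/21)^2 + (2/21)^2 + (1/21)^2 + (4/21)^2
= (36 + 64 + 4 + 1 + 16) / 441
= 121/441
= 0.2744

0.2744


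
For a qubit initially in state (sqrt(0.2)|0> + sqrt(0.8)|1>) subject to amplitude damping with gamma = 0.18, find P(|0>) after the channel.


For amplitude damping with parameter gamma on state sqrt(a)|0> + sqrt(b)|1>:
alpha^2 = 0.2, beta^2 = 0.8
P(|0>) = alpha^2 + gamma * beta^2
= 0.2 + 0.18 * 0.8
= 0.2 + 0.1440
= 0.3440

0.3440


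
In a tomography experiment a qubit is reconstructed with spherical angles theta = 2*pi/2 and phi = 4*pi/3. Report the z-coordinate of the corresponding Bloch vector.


theta = 3.1416, phi = 4.1888
r_z = cos(theta) = -1.0000

-1.0000


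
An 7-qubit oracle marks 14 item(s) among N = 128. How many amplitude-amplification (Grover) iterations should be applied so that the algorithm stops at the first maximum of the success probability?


After j Grover iterations the success probability is P(j) = sin^2((2j+1)*theta), where sin(theta) = sqrt(k/N).
N = 2^7 = 128, k = 14
sin(theta) = sqrt(k/N) = 0.3307189139
theta = arcsin(sqrt(k/N)) = 0.3370652533 rad
P(j) reaches its first maximum when (2j+1)*theta is as close as possible to pi/2, i.e. j = round(pi/(4*theta) - 1/2).
pi/(4*theta) - 1/2 = 1.8301
(For comparison, the common estimate pi/4 * sqrt(N/k) = 2.3748; the exact maximiser is used here.)
Optimal iterations = 2

2


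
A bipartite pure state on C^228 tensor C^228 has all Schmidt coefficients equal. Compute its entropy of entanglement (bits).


For a maximally entangled state in d x d:
S = log2(d) = log2(228)
= 7.8329

7.8329


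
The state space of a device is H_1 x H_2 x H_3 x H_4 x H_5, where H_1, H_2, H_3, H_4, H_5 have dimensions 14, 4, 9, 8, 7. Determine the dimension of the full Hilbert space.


dim(H_1 x H_2 x H_3 x H_4 x H_5) = 14 * 4 * 9 * 8 * 7
= 56 * 9 * 8 * 7
= 504 * 8 * 7
= 4032 * 7
= 28224

28224


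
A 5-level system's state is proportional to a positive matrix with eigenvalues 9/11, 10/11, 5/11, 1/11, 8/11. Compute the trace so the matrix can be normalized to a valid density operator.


tr(M) = sum of eigenvalues
= 9/11 + 10/11 + 5/11 + 1/11 + 8/11
= 33/11
= 3.0000

3.0000


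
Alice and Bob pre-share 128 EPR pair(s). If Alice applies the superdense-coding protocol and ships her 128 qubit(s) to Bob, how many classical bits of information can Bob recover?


Superdense coding allows 2 classical bits per shared entangled pair.
128 pair(s) -> 2 * 128 = 256 classical bits

256


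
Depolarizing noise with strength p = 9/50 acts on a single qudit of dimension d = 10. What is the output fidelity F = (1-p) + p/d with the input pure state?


F = (1-p) + p/d
= (1 - 0.1800) + 0.1800/10
= 0.8200 + 0.0180
= 0.8380

0.8380


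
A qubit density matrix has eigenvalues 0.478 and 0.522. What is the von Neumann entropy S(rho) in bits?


S = -p*log2(p) - (1-p)*log2(1-p)
p = 0.4780, 1-p = 0.5220
= -0.4780 * log2(0.4780) - 0.5220 * log2(0.5220)
= -(-0.5090) - (-0.4896)
= 0.9986

0.9986


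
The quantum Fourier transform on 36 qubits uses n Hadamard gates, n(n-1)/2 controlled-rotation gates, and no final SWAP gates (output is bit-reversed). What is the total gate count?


Hadamard gates: 36
Controlled rotations: n*(n-1)/2 = 36*35/2 = 630
SWAP gates: 0 (omitted)
Total = 36 + 630
= 666

666


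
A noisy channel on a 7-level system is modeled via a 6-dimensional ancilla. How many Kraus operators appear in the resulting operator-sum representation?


Tracing out the environment in an orthonormal basis {|i>_E} gives Kraus operators K_i = <i|_E U |0>_E.
Number of Kraus operators = dim(H_env) = d_env
= 6

6


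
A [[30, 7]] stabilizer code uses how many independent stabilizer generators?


For an [[n,k]] stabilizer code:
Number of stabilizer generators = n - k
= 30 - 7
= 23

23


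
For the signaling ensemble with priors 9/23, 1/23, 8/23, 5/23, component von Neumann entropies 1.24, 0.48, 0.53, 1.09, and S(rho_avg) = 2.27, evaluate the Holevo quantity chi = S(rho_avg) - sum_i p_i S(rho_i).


chi = S(rho) - sum_i p_i * S(rho_i)
Weighted entropy = 9/23 * 1.24 + 1/23 * 0.48 + 8/23 * 0.53 + 5/23 * 1.09
= 0.9274
chi = 2.27 - 0.9274
= 1.3426

1.3426


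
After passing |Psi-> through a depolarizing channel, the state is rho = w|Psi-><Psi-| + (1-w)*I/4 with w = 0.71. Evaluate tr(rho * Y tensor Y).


|Psi-> = (|01> - |10>)/sqrt(2)
For the pure Bell state, <Y_A Y_B> = -1 (Bell-state Pauli correlator).
The maximally-mixed part I/4 has tr(I/4 * P tensor P) = 0 for any traceless Pauli P.
So <Y_A Y_B>_rho = w * (-1) + (1 - w) * 0
= 0.71 * (-1)
= -0.7100

-0.7100


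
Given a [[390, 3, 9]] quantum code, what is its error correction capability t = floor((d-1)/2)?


Code parameters: [[390, 3, 9]], distance d = 9.
Number of correctable errors = floor((d-1)/2)
= floor((9 - 1)/2)
= floor(8/2)
= 4

4


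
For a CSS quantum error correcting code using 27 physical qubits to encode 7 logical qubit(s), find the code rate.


Code rate R = k/n
= 7/27
= 0.2593

0.2593


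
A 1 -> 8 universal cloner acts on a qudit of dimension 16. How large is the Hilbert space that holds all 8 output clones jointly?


Output space = H^(tensor 8) where dim(H) = 16
dim = 16^8
= 256 (after 2 factors)
= 4096 (after 3 factors)
= 65536 (after 4 factors)
= 1048576 (after 5 factors)
= 16777216 (after 6 factors)
= 268435456 (after 7 factors)
= 4294967296 (after 8 factors)
= 4294967296

4294967296


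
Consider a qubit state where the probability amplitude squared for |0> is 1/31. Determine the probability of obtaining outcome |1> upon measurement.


|alpha|^2 = 1/31 = 0.0323
|beta|^2 = 1 - 1/31 = 30/31 = 0.9677
P(|1>) = |beta|^2 = 0.9677

0.9677


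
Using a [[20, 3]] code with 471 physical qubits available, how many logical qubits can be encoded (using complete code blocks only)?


Each code block uses 20 physical qubits for 3 logical qubit(s).
Number of complete blocks = floor(471 / 20) = 23
Logical qubits = 23 * 3
= 69

69


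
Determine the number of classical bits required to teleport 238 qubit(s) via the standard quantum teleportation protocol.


Quantum teleportation requires 2 classical bits per qubit teleported.
238 qubit(s) -> 2 * 238 = 476 classical bits

476


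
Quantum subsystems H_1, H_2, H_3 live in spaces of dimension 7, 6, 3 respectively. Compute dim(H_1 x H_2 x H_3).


dim(H_1 x H_2 x H_3) = 7 * 6 * 3
= 42 * 3
= 126

126


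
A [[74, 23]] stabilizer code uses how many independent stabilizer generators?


For an [[n,k]] stabilizer code:
Number of stabilizer generators = n - k
= 74 - 23
= 51

51


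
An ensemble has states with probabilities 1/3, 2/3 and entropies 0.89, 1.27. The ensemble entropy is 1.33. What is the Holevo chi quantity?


chi = S(rho) - sum_i p_i * S(rho_i)
Weighted entropy = 1/3 * 0.89 + 2/3 * 1.27
= 1.1433
chi = 1.33 - 1.1433
= 0.1867

0.1867


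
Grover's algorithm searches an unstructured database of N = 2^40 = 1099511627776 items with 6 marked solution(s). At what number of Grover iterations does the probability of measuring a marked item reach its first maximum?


After j Grover iterations the success probability is P(j) = sin^2((2j+1)*theta), where sin(theta) = sqrt(k/N).
N = 2^40 = 1099511627776, k = 6
sin(theta) = sqrt(k/N) = 2.336015456e-06
theta = arcsin(sqrt(k/N)) = 2.336015456e-06 rad
P(j) reaches its first maximum when (2j+1)*theta is as close as possible to pi/2, i.e. j = round(pi/(4*theta) - 1/2).
pi/(4*theta) - 1/2 = 336212.2427
(For comparison, the common estimate pi/4 * sqrt(N/k) = 336212.7427; the exact maximiser is used here.)
Optimal iterations = 336212

336212


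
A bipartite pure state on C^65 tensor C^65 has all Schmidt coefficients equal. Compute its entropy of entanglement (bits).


For a maximally entangled state in d x d:
S = log2(d) = log2(65)
= 6.0224

6.0224


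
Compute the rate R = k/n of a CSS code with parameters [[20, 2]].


Code rate R = k/n
= 2/20
= 0.1000

0.1000


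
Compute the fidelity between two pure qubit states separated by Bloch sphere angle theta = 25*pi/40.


For states separated by angle theta on Bloch sphere:
F = cos^2(theta/2)
theta = 25*pi/40 = 1.9635
theta/2 = 0.9817
cos(theta/2) = 0.5556
F = 0.3087

0.3087


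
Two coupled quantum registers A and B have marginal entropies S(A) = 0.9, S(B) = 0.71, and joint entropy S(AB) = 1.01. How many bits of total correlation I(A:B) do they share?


I(A:B) = S(A) + S(B) - S(AB)
= 0.9 + 0.71 - 1.01
= 0.6000

0.6000


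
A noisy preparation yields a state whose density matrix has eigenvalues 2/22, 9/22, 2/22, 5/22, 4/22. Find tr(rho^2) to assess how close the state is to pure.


tr(rho^2) = sum of eigenvalues squared
= (2/22)^2 + (9/22)^2 + (2/22)^2 + (5/22)^2 + (4/22)^2
= (4 + 81 + 4 + 25 + 16) / 484
= 130/484
= 0.2686

0.2686


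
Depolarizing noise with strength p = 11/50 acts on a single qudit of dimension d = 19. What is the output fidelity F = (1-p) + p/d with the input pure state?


F = (1-p) + p/d
= (1 - 0.2200) + 0.2200/19
= 0.7800 + 0.0116
= 0.7916

0.7916


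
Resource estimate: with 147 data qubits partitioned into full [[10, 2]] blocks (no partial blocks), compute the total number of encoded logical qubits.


Each code block uses 10 physical qubits for 2 logical qubit(s).
Number of complete blocks = floor(147 / 10) = 14
Logical qubits = 14 * 2
= 28

28


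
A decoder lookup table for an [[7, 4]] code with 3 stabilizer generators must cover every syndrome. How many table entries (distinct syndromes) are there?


Each stabilizer generator gives a binary (+1 or -1) measurement outcome.
With 3 independent generators:
Total syndromes = 2^3
= 8

8


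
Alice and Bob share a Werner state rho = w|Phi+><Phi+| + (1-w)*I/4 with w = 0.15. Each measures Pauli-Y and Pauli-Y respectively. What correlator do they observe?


|Phi+> = (|00> + |11>)/sqrt(2)
For the pure Bell state, <Y_A Y_B> = -1 (Bell-state Pauli correlator).
The maximally-mixed part I/4 has tr(I/4 * P tensor P) = 0 for any traceless Pauli P.
So <Y_A Y_B>_rho = w * (-1) + (1 - w) * 0
= 0.15 * (-1)
= -0.1500

-0.1500


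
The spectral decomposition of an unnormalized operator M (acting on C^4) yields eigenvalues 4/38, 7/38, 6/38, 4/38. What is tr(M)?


tr(M) = sum of eigenvalues
= 4/38 + 7/38 + 6/38 + 4/38
= 21/38
= 0.5526

0.5526


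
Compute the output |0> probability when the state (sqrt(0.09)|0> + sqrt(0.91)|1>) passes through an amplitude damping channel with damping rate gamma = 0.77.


For amplitude damping with parameter gamma on state sqrt(a)|0> + sqrt(b)|1>:
alpha^2 = 0.09, beta^2 = 0.91
P(|0>) = alpha^2 + gamma * beta^2
= 0.09 + 0.77 * 0.91
= 0.09 + 0.7007
= 0.7907

0.7907


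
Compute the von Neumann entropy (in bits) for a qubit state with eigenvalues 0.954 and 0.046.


S = -p*log2(p) - (1-p)*log2(1-p)
p = 0.9540, 1-p = 0.0460
= -0.9540 * log2(0.9540) - 0.0460 * log2(0.0460)
= -(-0.0648) - (-0.2043)
= 0.2692

0.2692


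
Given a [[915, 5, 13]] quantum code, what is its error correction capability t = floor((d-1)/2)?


Code parameters: [[915, 5, 13]], distance d = 13.
Number of correctable errors = floor((d-1)/2)
= floor((13 - 1)/2)
= floor(12/2)
= 6

6


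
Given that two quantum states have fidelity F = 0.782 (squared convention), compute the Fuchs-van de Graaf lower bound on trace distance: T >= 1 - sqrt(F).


Fuchs-van de Graaf (squared-fidelity convention): 1 - sqrt(F) <= T <= sqrt(1 - F).
Lower bound: T >= 1 - sqrt(F)
sqrt(F) = sqrt(0.782) = 0.8843
T >= 1 - 0.8843
T >= 0.1157

0.1157


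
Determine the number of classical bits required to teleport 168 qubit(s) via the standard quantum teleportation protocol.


Quantum teleportation requires 2 classical bits per qubit teleported.
168 qubit(s) -> 2 * 168 = 336 classical bits

336


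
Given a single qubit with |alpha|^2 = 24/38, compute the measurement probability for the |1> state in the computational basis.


|alpha|^2 = 24/38 = 0.6316
|beta|^2 = 1 - 24/38 = 14/38 = 0.3684
P(|1>) = |beta|^2 = 0.3684

0.3684


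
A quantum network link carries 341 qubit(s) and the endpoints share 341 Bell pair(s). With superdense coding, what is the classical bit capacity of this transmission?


Superdense coding allows 2 classical bits per shared entangled pair.
341 pair(s) -> 2 * 341 = 682 classical bits

682


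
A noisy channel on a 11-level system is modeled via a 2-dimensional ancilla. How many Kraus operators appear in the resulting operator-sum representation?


Tracing out the environment in an orthonormal basis {|i>_E} gives Kraus operators K_i = <i|_E U |0>_E.
Number of Kraus operators = dim(H_env) = d_env
= 2

2


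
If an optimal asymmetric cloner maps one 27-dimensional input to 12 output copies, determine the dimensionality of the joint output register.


Output space = H^(tensor 12) where dim(H) = 27
dim = 27^12
= 729 (after 2 factors)
= 19683 (after 3 factors)
= 531441 (after 4 factors)
= 14348907 (after 5 factors)
= 387420489 (after 6 factors)
= 10460353203 (after 7 factors)
= 282429536481 (after 8 factors)
= 7625597484987 (after 9 factors)
= 205891132094649 (after 10 factors)
= 5559060566555523 (after 11 factors)
= 150094635296999121 (after 12 factors)
= 150094635296999121

150094635296999121


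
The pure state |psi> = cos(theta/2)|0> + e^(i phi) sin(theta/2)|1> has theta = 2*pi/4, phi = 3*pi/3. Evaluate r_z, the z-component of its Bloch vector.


theta = 1.5708, phi = 3.1416
r_z = cos(theta) = 0.0000

0.0000


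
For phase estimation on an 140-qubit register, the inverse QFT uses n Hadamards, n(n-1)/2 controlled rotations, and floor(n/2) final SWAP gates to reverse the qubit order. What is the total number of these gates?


Hadamard gates: 140
Controlled rotations: n*(n-1)/2 = 140*139/2 = 9730
SWAP gates: floor(n/2) = floor(140/2) = 70
Total = 140 + 9730 + 70
= 9940

9940


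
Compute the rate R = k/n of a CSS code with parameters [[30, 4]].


Code rate R = k/n
= 4/30
= 0.1333

0.1333


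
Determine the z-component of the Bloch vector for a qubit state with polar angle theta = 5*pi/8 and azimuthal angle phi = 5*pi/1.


theta = 1.9635, phi = 15.7080
r_z = cos(theta) = -0.3827

-0.3827


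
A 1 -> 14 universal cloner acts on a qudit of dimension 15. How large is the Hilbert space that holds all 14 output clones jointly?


Output space = H^(tensor 14) where dim(H) = 15
dim = 15^14
= 225 (after 2 factors)
= 3375 (after 3 factors)
= 50625 (after 4 factors)
= 759375 (after 5 factors)
= 11390625 (after 6 factors)
= 170859375 (after 7 factors)
= 2562890625 (after 8 factors)
= 38443359375 (after 9 factors)
= 576650390625 (after 10 factors)
= 8649755859375 (after 11 factors)
= 129746337890625 (after 12 factors)
= 1946195068359375 (after 13 factors)
= 29192926025390625 (after 14 factors)
= 29192926025390625

29192926025390625


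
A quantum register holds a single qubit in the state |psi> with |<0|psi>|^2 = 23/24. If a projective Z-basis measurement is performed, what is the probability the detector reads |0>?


|alpha|^2 = 23/24 = 0.9583
|beta|^2 = 1 - 23/24 = 1/24 = 0.0417
P(|0>) = |alpha|^2 = 0.9583

0.9583


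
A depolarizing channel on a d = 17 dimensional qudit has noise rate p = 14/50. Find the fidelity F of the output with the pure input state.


F = (1-p) + p/d
= (1 - 0.2800) + 0.2800/17
= 0.7200 + 0.0165
= 0.7365

0.7365


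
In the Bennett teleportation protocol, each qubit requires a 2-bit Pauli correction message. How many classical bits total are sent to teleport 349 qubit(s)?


Quantum teleportation requires 2 classical bits per qubit teleported.
349 qubit(s) -> 2 * 349 = 698 classical bits

698


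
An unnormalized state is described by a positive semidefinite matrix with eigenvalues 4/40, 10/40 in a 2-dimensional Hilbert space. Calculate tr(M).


tr(M) = sum of eigenvalues
= 4/40 + 10/40
= 14/40
= 0.3500

0.3500


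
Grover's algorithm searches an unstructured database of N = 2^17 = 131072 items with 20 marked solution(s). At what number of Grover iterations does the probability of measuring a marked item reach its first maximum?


After j Grover iterations the success probability is P(j) = sin^2((2j+1)*theta), where sin(theta) = sqrt(k/N).
N = 2^17 = 131072, k = 20
sin(theta) = sqrt(k/N) = 0.01235264711
theta = arcsin(sqrt(k/N)) = 0.01235296128 rad
P(j) reaches its first maximum when (2j+1)*theta is as close as possible to pi/2, i.e. j = round(pi/(4*theta) - 1/2).
pi/(4*theta) - 1/2 = 63.0797
(For comparison, the common estimate pi/4 * sqrt(N/k) = 63.5814; the exact maximiser is used here.)
Optimal iterations = 63

63


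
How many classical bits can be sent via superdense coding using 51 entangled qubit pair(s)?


Superdense coding allows 2 classical bits per shared entangled pair.
51 pair(s) -> 2 * 51 = 102 classical bits

102


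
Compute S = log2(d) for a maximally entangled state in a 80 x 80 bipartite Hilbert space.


For a maximally entangled state in d x d:
S = log2(d) = log2(80)
= 6.3219

6.3219


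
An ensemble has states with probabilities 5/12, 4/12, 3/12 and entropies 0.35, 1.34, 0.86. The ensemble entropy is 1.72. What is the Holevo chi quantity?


chi = S(rho) - sum_i p_i * S(rho_i)
Weighted entropy = 5/12 * 0.35 + 4/12 * 1.34 + 3/12 * 0.86
= 0.8075
chi = 1.72 - 0.8075
= 0.9125

0.9125


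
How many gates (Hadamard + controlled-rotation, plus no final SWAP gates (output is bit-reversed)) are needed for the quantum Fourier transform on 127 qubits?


Hadamard gates: 127
Controlled rotations: n*(n-1)/2 = 127*126/2 = 8001
SWAP gates: 0 (omitted)
Total = 127 + 8001
= 8128

8128


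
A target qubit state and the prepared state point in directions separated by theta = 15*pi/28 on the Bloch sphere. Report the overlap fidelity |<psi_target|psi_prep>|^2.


For states separated by angle theta on Bloch sphere:
F = cos^2(theta/2)
theta = 15*pi/28 = 1.6830
theta/2 = 0.8415
cos(theta/2) = 0.6663
F = 0.4440

0.4440


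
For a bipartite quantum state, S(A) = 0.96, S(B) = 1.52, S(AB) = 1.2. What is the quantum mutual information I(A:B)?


I(A:B) = S(A) + S(B) - S(AB)
= 0.96 + 1.52 - 1.2
= 1.2800

1.2800


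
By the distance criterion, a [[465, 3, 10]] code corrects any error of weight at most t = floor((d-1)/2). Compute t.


Code parameters: [[465, 3, 10]], distance d = 10.
Number of correctable errors = floor((d-1)/2)
= floor((10 - 1)/2)
= floor(9/2)
= 4

4


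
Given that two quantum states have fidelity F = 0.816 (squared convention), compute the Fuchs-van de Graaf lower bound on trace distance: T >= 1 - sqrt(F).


Fuchs-van de Graaf (squared-fidelity convention): 1 - sqrt(F) <= T <= sqrt(1 - F).
Lower bound: T >= 1 - sqrt(F)
sqrt(F) = sqrt(0.816) = 0.9033
T >= 1 - 0.9033
T >= 0.0967

0.0967


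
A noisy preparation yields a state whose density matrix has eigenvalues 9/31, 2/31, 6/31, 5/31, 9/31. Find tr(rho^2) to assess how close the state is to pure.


tr(rho^2) = sum of eigenvalues squared
= (9/31)^2 + (2/31)^2 + (6/31)^2 + (5/31)^2 + (9/31)^2
= (81 + 4 + 36 + 25 + 81) / 961
= 227/961
= 0.2362

0.2362


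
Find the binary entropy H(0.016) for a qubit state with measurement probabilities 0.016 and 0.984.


S = -p*log2(p) - (1-p)*log2(1-p)
p = 0.0160, 1-p = 0.9840
= -0.0160 * log2(0.0160) - 0.9840 * log2(0.9840)
= -(-0.0955) - (-0.0229)
= 0.1184

0.1184


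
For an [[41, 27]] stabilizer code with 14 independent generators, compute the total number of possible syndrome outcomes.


Each stabilizer generator gives a binary (+1 or -1) measurement outcome.
With 14 independent generators:
Total syndromes = 2^14
= 16384

16384


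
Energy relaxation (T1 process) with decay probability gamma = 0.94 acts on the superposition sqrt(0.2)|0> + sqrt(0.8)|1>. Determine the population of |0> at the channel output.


For amplitude damping with parameter gamma on state sqrt(a)|0> + sqrt(b)|1>:
alpha^2 = 0.2, beta^2 = 0.8
P(|0>) = alpha^2 + gamma * beta^2
= 0.2 + 0.94 * 0.8
= 0.2 + 0.7520
= 0.9520

0.9520


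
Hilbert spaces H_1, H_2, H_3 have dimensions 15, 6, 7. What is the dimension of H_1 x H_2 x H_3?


dim(H_1 x H_2 x H_3) = 15 * 6 * 7
= 90 * 7
= 630

630


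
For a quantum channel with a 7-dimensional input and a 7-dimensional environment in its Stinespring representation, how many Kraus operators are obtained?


Tracing out the environment in an orthonormal basis {|i>_E} gives Kraus operators K_i = <i|_E U |0>_E.
Number of Kraus operators = dim(H_env) = d_env
= 7

7


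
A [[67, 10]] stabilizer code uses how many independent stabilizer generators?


For an [[n,k]] stabilizer code:
Number of stabilizer generators = n - k
= 67 - 10
= 57

57


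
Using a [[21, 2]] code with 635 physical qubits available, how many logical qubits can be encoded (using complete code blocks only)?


Each code block uses 21 physical qubits for 2 logical qubit(s).
Number of complete blocks = floor(635 / 21) = 30
Logical qubits = 30 * 2
= 60

60


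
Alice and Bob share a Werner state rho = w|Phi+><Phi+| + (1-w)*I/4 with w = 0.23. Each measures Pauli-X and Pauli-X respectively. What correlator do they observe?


|Phi+> = (|00> + |11>)/sqrt(2)
For the pure Bell state, <X_A X_B> = +1 (Bell-state Pauli correlator).
The maximally-mixed part I/4 has tr(I/4 * P tensor P) = 0 for any traceless Pauli P.
So <X_A X_B>_rho = w * (+1) + (1 - w) * 0
= 0.23 * (+1)
= 0.2300

0.2300


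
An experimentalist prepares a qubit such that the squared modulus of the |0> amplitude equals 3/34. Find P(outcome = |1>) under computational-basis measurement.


|alpha|^2 = 3/34 = 0.0882
|beta|^2 = 1 - 3/34 = 31/34 = 0.9118
P(|1>) = |beta|^2 = 0.9118

0.9118


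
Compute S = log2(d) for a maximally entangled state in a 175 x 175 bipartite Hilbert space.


For a maximally entangled state in d x d:
S = log2(d) = log2(175)
= 7.4512

7.4512


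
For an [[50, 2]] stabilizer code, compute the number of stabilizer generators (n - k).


For an [[n,k]] stabilizer code:
Number of stabilizer generators = n - k
= 50 - 2
= 48

48


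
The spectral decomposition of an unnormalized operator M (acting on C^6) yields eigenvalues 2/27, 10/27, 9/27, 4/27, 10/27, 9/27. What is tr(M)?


tr(M) = sum of eigenvalues
= 2/27 + 10/27 + 9/27 + 4/27 + 10/27 + 9/27
= 44/27
= 1.6296

1.6296


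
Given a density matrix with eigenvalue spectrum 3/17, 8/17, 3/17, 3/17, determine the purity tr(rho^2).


tr(rho^2) = sum of eigenvalues squared
= (3/17)^2 + (8/17)^2 + (3/17)^2 + (3/17)^2
= (9 + 64 + 9 + 9) / 289
= 91/289
= 0.3149

0.3149


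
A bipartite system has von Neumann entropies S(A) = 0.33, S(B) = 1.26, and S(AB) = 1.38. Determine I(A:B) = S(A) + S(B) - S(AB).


I(A:B) = S(A) + S(B) - S(AB)
= 0.33 + 1.26 - 1.38
= 0.2100

0.2100


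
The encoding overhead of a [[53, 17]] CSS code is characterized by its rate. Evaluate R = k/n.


Code rate R = k/n
= 17/53
= 0.3208

0.3208


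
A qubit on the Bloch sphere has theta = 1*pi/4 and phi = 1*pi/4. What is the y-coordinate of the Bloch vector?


theta = 0.7854, phi = 0.7854
r_y = sin(theta)*sin(phi) = 0.7071 * 0.7071
r_y = 0.5000

0.5000


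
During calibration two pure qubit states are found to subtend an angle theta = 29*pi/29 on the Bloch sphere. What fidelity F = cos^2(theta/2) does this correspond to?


For states separated by angle theta on Bloch sphere:
F = cos^2(theta/2)
theta = 29*pi/29 = 3.1416
theta/2 = 1.5708
cos(theta/2) = 0.0000
F = 0.0000

0.0000


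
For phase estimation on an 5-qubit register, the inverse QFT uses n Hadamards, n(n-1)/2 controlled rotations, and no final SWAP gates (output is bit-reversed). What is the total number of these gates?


Hadamard gates: 5
Controlled rotations: n*(n-1)/2 = 5*4/2 = 10
SWAP gates: 0 (omitted)
Total = 5 + 10
= 15

15


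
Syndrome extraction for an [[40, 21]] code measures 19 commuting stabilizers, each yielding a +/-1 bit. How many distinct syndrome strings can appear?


Each stabilizer generator gives a binary (+1 or -1) measurement outcome.
With 19 independent generators:
Total syndromes = 2^19
= 524288

524288


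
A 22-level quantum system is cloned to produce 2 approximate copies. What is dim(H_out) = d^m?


Output space = H^(tensor 2) where dim(H) = 22
dim = 22^2
= 484

484


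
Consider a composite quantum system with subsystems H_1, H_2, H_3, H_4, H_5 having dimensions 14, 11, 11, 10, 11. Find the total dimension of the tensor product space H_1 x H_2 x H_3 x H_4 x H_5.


dim(H_1 x H_2 x H_3 x H_4 x H_5) = 14 * 11 * 11 * 10 * 11
= 154 * 11 * 10 * 11
= 1694 * 10 * 11
= 16940 * 11
= 186340

186340


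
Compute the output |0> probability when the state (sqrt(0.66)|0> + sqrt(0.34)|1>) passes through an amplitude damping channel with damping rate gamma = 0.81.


For amplitude damping with parameter gamma on state sqrt(a)|0> + sqrt(b)|1>:
alpha^2 = 0.66, beta^2 = 0.34
P(|0>) = alpha^2 + gamma * beta^2
= 0.66 + 0.81 * 0.34
= 0.66 + 0.2754
= 0.9354

0.9354


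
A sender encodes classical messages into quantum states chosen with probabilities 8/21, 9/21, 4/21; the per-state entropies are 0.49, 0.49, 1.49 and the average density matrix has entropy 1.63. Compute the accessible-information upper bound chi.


chi = S(rho) - sum_i p_i * S(rho_i)
Weighted entropy = 8/21 * 0.49 + 9/21 * 0.49 + 4/21 * 1.49
= 0.6805
chi = 1.63 - 0.6805
= 0.9495

0.9495


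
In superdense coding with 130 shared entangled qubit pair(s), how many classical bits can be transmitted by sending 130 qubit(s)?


Superdense coding allows 2 classical bits per shared entangled pair.
130 pair(s) -> 2 * 130 = 260 classical bits

260


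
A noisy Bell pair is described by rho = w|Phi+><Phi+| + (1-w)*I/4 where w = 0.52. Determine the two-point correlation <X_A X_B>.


|Phi+> = (|00> + |11>)/sqrt(2)
For the pure Bell state, <X_A X_B> = +1 (Bell-state Pauli correlator).
The maximally-mixed part I/4 has tr(I/4 * P tensor P) = 0 for any traceless Pauli P.
So <X_A X_B>_rho = w * (+1) + (1 - w) * 0
= 0.52 * (+1)
= 0.5200

0.5200


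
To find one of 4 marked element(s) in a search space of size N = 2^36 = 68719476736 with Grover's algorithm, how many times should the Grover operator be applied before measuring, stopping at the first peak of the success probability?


After j Grover iterations the success probability is P(j) = sin^2((2j+1)*theta), where sin(theta) = sqrt(k/N).
N = 2^36 = 68719476736, k = 4
sin(theta) = sqrt(k/N) = 7.629394531e-06
theta = arcsin(sqrt(k/N)) = 7.629394531e-06 rad
P(j) reaches its first maximum when (2j+1)*theta is as close as possible to pi/2, i.e. j = round(pi/(4*theta) - 1/2).
pi/(4*theta) - 1/2 = 102943.2081
(For comparison, the common estimate pi/4 * sqrt(N/k) = 102943.7081; the exact maximiser is used here.)
Optimal iterations = 102943

102943


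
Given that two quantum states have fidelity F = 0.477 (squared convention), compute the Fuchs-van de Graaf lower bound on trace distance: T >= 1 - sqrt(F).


Fuchs-van de Graaf (squared-fidelity convention): 1 - sqrt(F) <= T <= sqrt(1 - F).
Lower bound: T >= 1 - sqrt(F)
sqrt(F) = sqrt(0.477) = 0.6907
T >= 1 - 0.6907
T >= 0.3093

0.3093


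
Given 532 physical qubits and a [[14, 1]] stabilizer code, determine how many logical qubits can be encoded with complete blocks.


Each code block uses 14 physical qubits for 1 logical qubit(s).
Number of complete blocks = floor(532 / 14) = 38
Logical qubits = 38 * 1
= 38

38


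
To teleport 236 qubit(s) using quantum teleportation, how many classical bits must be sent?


Quantum teleportation requires 2 classical bits per qubit teleported.
236 qubit(s) -> 2 * 236 = 472 classical bits

472


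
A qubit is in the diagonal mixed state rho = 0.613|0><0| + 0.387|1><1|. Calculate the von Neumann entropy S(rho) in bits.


S = -p*log2(p) - (1-p)*log2(1-p)
p = 0.6130, 1-p = 0.3870
= -0.6130 * log2(0.6130) - 0.3870 * log2(0.3870)
= -(-0.4328) - (-0.5300)
= 0.9628

0.9628
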